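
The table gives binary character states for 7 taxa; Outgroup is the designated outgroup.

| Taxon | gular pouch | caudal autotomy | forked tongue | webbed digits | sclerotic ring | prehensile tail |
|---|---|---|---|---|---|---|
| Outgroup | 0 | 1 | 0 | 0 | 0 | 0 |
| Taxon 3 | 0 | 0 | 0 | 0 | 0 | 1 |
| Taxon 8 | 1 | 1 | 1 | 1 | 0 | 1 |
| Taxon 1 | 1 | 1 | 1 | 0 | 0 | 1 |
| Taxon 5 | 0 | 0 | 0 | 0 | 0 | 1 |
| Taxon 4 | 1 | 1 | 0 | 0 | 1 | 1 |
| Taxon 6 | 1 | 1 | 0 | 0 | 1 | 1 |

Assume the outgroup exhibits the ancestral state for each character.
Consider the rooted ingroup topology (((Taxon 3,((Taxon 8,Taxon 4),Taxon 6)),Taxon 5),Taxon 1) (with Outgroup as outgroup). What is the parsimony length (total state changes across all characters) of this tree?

10

Map each character onto (((Taxon 3,((Taxon 8,Taxon 4),Taxon 6)),Taxon 5),Taxon 1) (rooted by Outgroup) and count the minimum state changes it requires (Fitch parsimony):
gular pouch: 2; caudal autotomy: 2; forked tongue: 2; webbed digits: 1; sclerotic ring: 2; prehensile tail: 1.
Total tree length = 10.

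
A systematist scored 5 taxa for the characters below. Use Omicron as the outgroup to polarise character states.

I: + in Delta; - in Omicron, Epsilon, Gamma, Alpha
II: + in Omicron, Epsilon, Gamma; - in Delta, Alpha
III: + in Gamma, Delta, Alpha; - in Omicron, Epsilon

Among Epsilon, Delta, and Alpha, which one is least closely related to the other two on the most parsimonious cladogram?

Epsilon

Character polarity is set by the outgroup: the derived state is whichever differs from the outgroup's state, so for II the derived state is '-', and for the remaining characters it is '+'.
I: derived state '+' in Delta only — an autapomorphy, so it tells us nothing about relationships among taxa.
II (derived state '-') is shared by Alpha and Delta — a synapomorphy uniting that clade.
III (derived state '+') is shared by Alpha, Delta, and Gamma — a synapomorphy uniting that clade.
Most parsimonious ingroup topology: (Epsilon,(Gamma,(Delta,Alpha))).
Alpha and Delta share a more recent common ancestor with each other than either does with Epsilon, so Epsilon is the least closely related of the three.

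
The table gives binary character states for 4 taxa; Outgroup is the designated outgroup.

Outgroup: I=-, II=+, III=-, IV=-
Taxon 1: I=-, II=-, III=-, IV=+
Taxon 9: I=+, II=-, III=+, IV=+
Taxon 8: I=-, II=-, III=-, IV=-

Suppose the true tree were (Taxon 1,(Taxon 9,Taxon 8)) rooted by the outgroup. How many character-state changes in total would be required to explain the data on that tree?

5

Map each character onto (Taxon 1,(Taxon 9,Taxon 8)) (rooted by Outgroup) and count the minimum state changes it requires (Fitch parsimony):
I: 1; II: 1; III: 1; IV: 2.
Total tree length = 5.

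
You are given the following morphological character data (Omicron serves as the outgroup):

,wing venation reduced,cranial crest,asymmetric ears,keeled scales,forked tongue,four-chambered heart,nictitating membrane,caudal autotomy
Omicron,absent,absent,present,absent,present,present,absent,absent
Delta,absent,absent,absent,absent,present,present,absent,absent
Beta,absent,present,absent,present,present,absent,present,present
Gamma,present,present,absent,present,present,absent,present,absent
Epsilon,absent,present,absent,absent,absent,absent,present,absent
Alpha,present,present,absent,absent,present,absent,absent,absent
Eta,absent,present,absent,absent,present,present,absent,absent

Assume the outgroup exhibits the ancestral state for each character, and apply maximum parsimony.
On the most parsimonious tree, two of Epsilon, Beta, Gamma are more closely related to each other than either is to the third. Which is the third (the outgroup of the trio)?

Character polarity is set by the outgroup: the derived state is whichever differs from the outgroup's state, so for asymmetric ears, forked tongue, four-chambered heart the derived state is 'absent', and for the remaining characters it is 'present'.
wing venation reduced (state 'present') occurs in Alpha and Gamma but conflicts with the nesting implied by the other characters — most parsimoniously interpreted as homoplasy.
Only Alpha, Beta, Epsilon, Eta, and Gamma show the derived state 'present' for cranial crest, supporting them as a clade.
asymmetric ears (derived state 'absent') is shared by all ingroup taxa — unites the whole ingroup.
keeled scales: derived state 'present' in Beta and Gamma only — synapomorphy for {Beta, Gamma}.
forked tongue (derived state 'absent') is unique to Epsilon (autapomorphy; uninformative for grouping).
Only Alpha, Beta, Epsilon, and Gamma show the derived state 'absent' for four-chambered heart, supporting them as a clade.
Only Beta, Epsilon, and Gamma show the derived state 'present' for nictitating membrane, supporting them as a clade.
caudal autotomy (derived state 'present') is unique to Beta (autapomorphy; uninformative for grouping).
Most parsimonious ingroup topology: (Delta,((((Beta,Gamma),Epsilon),Alpha),Eta)).
Beta and Gamma share a more recent common ancestor with each other than either does with Epsilon, so Epsilon is the least closely related of the three.

Epsilon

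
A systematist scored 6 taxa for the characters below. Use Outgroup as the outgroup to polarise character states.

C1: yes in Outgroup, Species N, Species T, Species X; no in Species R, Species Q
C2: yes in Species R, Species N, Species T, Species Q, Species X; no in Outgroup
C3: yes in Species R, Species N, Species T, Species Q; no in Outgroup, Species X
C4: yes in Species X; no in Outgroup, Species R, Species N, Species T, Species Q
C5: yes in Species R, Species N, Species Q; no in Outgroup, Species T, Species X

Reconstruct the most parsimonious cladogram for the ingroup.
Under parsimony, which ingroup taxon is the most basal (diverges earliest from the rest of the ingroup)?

Character polarity is set by the outgroup: the derived state is whichever differs from the outgroup's state, so for C1 the derived state is 'no', and for the remaining characters it is 'yes'.
Only Species Q and Species R show the derived state 'no' for C1, supporting them as a clade.
C2 (derived state 'yes') is shared by all ingroup taxa — unites the whole ingroup.
C3: derived state 'yes' in Species N, Species Q, Species R, and Species T only — synapomorphy for {Species N, Species Q, Species R, Species T}.
C4 (derived state 'yes') is unique to Species X (autapomorphy; uninformative for grouping).
C5: derived state 'yes' in Species N, Species Q, and Species R only — synapomorphy for {Species N, Species Q, Species R}.
Most parsimonious ingroup topology: ((((Species R,Species Q),Species N),Species T),Species X).
Species X is sister to the clade containing all other ingroup taxa, so it is the earliest-diverging (most basal) ingroup lineage.

Species X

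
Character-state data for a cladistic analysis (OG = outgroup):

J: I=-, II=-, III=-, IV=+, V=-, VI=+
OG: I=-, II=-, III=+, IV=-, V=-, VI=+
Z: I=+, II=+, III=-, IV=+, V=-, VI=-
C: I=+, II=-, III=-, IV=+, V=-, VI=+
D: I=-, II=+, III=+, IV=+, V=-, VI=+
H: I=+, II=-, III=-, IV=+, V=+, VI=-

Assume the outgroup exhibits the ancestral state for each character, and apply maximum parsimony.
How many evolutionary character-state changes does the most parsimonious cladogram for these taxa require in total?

7

Character polarity is set by the outgroup: the derived state is whichever differs from the outgroup's state, so for III, VI the derived state is '-', and for the remaining characters it is '+'.
I: derived state '+' in C, H, and Z only — synapomorphy for {C, H, Z}.
II groups D and Z, which is incompatible with the clades supported by the remaining characters; treating it as convergent (homoplasy) costs fewer steps than any alternative tree.
III (derived state '-') is shared by C, H, J, and Z — a synapomorphy uniting that clade.
All ingroup taxa share the derived state '+' for IV; it defines the ingroup but does not resolve relationships within it.
V: derived state '+' in H only — an autapomorphy, so it tells us nothing about relationships among taxa.
VI (derived state '-') is shared by H and Z — a synapomorphy uniting that clade.
Most parsimonious ingroup topology: (((C,(Z,H)),J),D).
Changes per character on this tree: I: 1; II: 2; III: 1; IV: 1; V: 1; VI: 1.
Total = 7.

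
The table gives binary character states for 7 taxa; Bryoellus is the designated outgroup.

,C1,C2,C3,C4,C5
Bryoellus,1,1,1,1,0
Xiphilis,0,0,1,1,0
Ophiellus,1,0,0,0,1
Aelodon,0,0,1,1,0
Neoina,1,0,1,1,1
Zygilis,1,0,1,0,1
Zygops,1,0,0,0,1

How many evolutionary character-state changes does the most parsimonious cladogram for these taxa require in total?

Character polarity is set by the outgroup: the derived state is whichever differs from the outgroup's state, so for C1, C2, C3, C4 the derived state is '0', and for the remaining characters it is '1'.
C1 (derived state '0') is shared by Aelodon and Xiphilis — a synapomorphy uniting that clade.
C2 (derived state '0') is shared by all ingroup taxa — unites the whole ingroup.
C3: derived state '0' in Ophiellus and Zygops only — synapomorphy for {Ophiellus, Zygops}.
C4: derived state '0' in Ophiellus, Zygilis, and Zygops only — synapomorphy for {Ophiellus, Zygilis, Zygops}.
Only Neoina, Ophiellus, Zygilis, and Zygops show the derived state '1' for C5, supporting them as a clade.
Most parsimonious ingroup topology: ((Xiphilis,Aelodon),(((Ophiellus,Zygops),Zygilis),Neoina)).
Changes per character on this tree: C1: 1; C2: 1; C3: 1; C4: 1; C5: 1.
Total = 5.

5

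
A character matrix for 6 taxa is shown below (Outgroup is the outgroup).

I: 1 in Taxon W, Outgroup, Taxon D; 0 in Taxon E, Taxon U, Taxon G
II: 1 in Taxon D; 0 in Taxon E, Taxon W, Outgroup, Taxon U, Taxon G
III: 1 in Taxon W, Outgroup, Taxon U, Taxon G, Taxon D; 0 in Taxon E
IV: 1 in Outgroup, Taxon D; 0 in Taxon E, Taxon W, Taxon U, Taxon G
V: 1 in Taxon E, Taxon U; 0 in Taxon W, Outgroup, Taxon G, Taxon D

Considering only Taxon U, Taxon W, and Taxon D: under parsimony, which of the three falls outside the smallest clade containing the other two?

Taxon D

Character polarity is set by the outgroup: the derived state is whichever differs from the outgroup's state, so for I, III, IV the derived state is '0', and for the remaining characters it is '1'.
Only Taxon E, Taxon G, and Taxon U show the derived state '0' for I, supporting them as a clade.
II: derived state '1' in Taxon D only — an autapomorphy, so it tells us nothing about relationships among taxa.
III: derived state '0' in Taxon E only — an autapomorphy, so it tells us nothing about relationships among taxa.
IV: derived state '0' in Taxon E, Taxon G, Taxon U, and Taxon W only — synapomorphy for {Taxon E, Taxon G, Taxon U, Taxon W}.
Only Taxon E and Taxon U show the derived state '1' for V, supporting them as a clade.
Most parsimonious ingroup topology: ((((Taxon E,Taxon U),Taxon G),Taxon W),Taxon D).
Taxon U and Taxon W share a more recent common ancestor with each other than either does with Taxon D, so Taxon D is the least closely related of the three.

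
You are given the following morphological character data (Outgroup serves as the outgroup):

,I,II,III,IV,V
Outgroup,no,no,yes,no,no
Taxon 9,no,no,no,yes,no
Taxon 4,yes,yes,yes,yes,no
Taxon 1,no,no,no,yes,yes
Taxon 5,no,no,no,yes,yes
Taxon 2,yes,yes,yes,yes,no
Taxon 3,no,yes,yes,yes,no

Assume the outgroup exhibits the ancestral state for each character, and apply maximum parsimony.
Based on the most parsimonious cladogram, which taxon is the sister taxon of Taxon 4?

Character polarity is set by the outgroup: the derived state is whichever differs from the outgroup's state, so for III the derived state is 'no', and for the remaining characters it is 'yes'.
I: derived state 'yes' in Taxon 2 and Taxon 4 only — synapomorphy for {Taxon 2, Taxon 4}.
Only Taxon 2, Taxon 3, and Taxon 4 show the derived state 'yes' for II, supporting them as a clade.
III: derived state 'no' in Taxon 1, Taxon 5, and Taxon 9 only — synapomorphy for {Taxon 1, Taxon 5, Taxon 9}.
All ingroup taxa share the derived state 'yes' for IV; it defines the ingroup but does not resolve relationships within it.
V (derived state 'yes') is shared by Taxon 1 and Taxon 5 — a synapomorphy uniting that clade.
Most parsimonious ingroup topology: ((Taxon 9,(Taxon 1,Taxon 5)),((Taxon 4,Taxon 2),Taxon 3)).
Taxon 4 and Taxon 2 form a cherry on this tree, so they are sister taxa.

Taxon 2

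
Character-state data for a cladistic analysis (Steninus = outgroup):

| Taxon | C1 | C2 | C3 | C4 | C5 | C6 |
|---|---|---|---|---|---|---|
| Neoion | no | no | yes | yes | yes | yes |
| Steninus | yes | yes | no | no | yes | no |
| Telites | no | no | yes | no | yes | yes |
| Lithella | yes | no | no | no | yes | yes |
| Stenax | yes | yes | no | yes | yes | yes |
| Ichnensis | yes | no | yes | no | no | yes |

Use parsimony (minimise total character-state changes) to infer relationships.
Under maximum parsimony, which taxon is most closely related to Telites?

Character polarity is set by the outgroup: the derived state is whichever differs from the outgroup's state, so for C1, C2, C5 the derived state is 'no', and for the remaining characters it is 'yes'.
Only Neoion and Telites show the derived state 'no' for C1, supporting them as a clade.
Only Ichnensis, Lithella, Neoion, and Telites show the derived state 'no' for C2, supporting them as a clade.
C3: derived state 'yes' in Ichnensis, Neoion, and Telites only — synapomorphy for {Ichnensis, Neoion, Telites}.
C4 groups Neoion and Stenax, which is incompatible with the clades supported by the remaining characters; treating it as convergent (homoplasy) costs fewer steps than any alternative tree.
C5 (derived state 'no') is unique to Ichnensis (autapomorphy; uninformative for grouping).
C6 (derived state 'yes') is shared by all ingroup taxa — unites the whole ingroup.
Most parsimonious ingroup topology: ((((Neoion,Telites),Ichnensis),Lithella),Stenax).
Telites and Neoion form a cherry on this tree, so they are sister taxa.

Neoion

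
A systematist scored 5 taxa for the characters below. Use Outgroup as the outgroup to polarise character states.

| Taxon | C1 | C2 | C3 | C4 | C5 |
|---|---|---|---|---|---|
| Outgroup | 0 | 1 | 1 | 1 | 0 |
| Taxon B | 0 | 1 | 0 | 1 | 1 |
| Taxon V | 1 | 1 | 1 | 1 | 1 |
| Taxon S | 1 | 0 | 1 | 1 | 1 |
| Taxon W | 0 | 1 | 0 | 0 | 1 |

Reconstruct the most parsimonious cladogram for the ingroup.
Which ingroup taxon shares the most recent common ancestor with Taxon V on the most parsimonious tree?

Taxon S

Character polarity is set by the outgroup: the derived state is whichever differs from the outgroup's state, so for C2, C3, C4 the derived state is '0', and for the remaining characters it is '1'.
C1 (derived state '1') is shared by Taxon S and Taxon V — a synapomorphy uniting that clade.
C2: derived state '0' in Taxon S only — an autapomorphy, so it tells us nothing about relationships among taxa.
Only Taxon B and Taxon W show the derived state '0' for C3, supporting them as a clade.
C4 (derived state '0') is unique to Taxon W (autapomorphy; uninformative for grouping).
All ingroup taxa share the derived state '1' for C5; it defines the ingroup but does not resolve relationships within it.
Most parsimonious ingroup topology: ((Taxon B,Taxon W),(Taxon V,Taxon S)).
Taxon V and Taxon S form a cherry on this tree, so they are sister taxa.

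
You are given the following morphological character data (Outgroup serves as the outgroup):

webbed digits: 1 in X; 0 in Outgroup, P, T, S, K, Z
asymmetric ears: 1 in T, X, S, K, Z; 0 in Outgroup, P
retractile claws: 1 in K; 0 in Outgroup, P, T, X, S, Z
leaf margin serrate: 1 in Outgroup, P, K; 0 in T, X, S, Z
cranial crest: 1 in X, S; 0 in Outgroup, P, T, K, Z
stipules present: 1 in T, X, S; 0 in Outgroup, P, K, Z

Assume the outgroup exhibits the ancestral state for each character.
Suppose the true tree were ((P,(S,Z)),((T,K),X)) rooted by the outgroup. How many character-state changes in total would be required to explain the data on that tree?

12

Map each character onto ((P,(S,Z)),((T,K),X)) (rooted by Outgroup) and count the minimum state changes it requires (Fitch parsimony):
webbed digits: 1; asymmetric ears: 2; retractile claws: 1; leaf margin serrate: 3; cranial crest: 2; stipules present: 3.
Total tree length = 12.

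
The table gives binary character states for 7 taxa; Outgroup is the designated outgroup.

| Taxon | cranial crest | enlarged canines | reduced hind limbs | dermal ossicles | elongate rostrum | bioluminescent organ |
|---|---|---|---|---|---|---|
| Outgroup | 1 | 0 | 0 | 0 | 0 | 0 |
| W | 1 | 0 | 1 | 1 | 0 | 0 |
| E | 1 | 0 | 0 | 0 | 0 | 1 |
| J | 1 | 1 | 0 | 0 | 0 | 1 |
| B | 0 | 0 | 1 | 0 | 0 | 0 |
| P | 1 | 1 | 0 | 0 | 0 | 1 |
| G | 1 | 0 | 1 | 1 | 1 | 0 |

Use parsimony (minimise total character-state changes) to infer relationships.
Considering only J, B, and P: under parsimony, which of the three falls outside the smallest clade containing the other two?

B

Character polarity is set by the outgroup: the derived state is whichever differs from the outgroup's state, so for cranial crest the derived state is '0', and for the remaining characters it is '1'.
cranial crest: derived state '0' in B only — an autapomorphy, so it tells us nothing about relationships among taxa.
enlarged canines (derived state '1') is shared by J and P — a synapomorphy uniting that clade.
reduced hind limbs (derived state '1') is shared by B, G, and W — a synapomorphy uniting that clade.
dermal ossicles: derived state '1' in G and W only — synapomorphy for {G, W}.
elongate rostrum (derived state '1') is unique to G (autapomorphy; uninformative for grouping).
bioluminescent organ (derived state '1') is shared by E, J, and P — a synapomorphy uniting that clade.
Most parsimonious ingroup topology: (((W,G),B),(E,(J,P))).
J and P share a more recent common ancestor with each other than either does with B, so B is the least closely related of the three.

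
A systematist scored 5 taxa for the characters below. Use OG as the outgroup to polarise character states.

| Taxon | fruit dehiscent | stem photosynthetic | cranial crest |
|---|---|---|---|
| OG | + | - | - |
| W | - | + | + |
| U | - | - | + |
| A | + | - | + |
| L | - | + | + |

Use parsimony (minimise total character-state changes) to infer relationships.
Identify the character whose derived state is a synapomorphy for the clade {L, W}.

stem photosynthetic

Character polarity is set by the outgroup: the derived state is whichever differs from the outgroup's state, so for fruit dehiscent the derived state is '-', and for the remaining characters it is '+'.
Only L, U, and W show the derived state '-' for fruit dehiscent, supporting them as a clade.
stem photosynthetic (derived state '+') is shared by L and W — a synapomorphy uniting that clade.
All ingroup taxa share the derived state '+' for cranial crest; it defines the ingroup but does not resolve relationships within it.
Most parsimonious ingroup topology: (((W,L),U),A).
The clade {L, W} is supported by stem photosynthetic: its derived state '+' occurs in exactly those taxa and in no other taxon (including the outgroup).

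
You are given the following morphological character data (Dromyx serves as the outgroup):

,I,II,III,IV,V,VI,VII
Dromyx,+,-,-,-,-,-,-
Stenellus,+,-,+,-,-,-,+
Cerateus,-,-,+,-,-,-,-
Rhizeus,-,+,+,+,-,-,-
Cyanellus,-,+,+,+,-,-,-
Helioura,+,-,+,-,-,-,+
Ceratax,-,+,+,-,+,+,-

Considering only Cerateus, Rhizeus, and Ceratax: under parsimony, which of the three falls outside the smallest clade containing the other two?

Character polarity is set by the outgroup: the derived state is whichever differs from the outgroup's state, so for I the derived state is '-', and for the remaining characters it is '+'.
I: derived state '-' in Ceratax, Cerateus, Cyanellus, and Rhizeus only — synapomorphy for {Ceratax, Cerateus, Cyanellus, Rhizeus}.
II (derived state '+') is shared by Ceratax, Cyanellus, and Rhizeus — a synapomorphy uniting that clade.
All ingroup taxa share the derived state '+' for III; it defines the ingroup but does not resolve relationships within it.
IV (derived state '+') is shared by Cyanellus and Rhizeus — a synapomorphy uniting that clade.
V (derived state '+') is unique to Ceratax (autapomorphy; uninformative for grouping).
VI: derived state '+' in Ceratax only — an autapomorphy, so it tells us nothing about relationships among taxa.
Only Helioura and Stenellus show the derived state '+' for VII, supporting them as a clade.
Most parsimonious ingroup topology: ((Stenellus,Helioura),(Cerateus,((Rhizeus,Cyanellus),Ceratax))).
Rhizeus and Ceratax share a more recent common ancestor with each other than either does with Cerateus, so Cerateus is the least closely related of the three.

Cerateus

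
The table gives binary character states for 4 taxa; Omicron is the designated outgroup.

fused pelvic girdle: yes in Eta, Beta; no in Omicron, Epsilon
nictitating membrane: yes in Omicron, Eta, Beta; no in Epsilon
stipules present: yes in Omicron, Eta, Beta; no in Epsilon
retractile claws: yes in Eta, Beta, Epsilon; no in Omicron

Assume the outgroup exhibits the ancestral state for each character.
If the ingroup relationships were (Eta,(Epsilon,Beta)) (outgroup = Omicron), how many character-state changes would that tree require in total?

5

Map each character onto (Eta,(Epsilon,Beta)) (rooted by Omicron) and count the minimum state changes it requires (Fitch parsimony):
fused pelvic girdle: 2; nictitating membrane: 1; stipules present: 1; retractile claws: 1.
Total tree length = 5.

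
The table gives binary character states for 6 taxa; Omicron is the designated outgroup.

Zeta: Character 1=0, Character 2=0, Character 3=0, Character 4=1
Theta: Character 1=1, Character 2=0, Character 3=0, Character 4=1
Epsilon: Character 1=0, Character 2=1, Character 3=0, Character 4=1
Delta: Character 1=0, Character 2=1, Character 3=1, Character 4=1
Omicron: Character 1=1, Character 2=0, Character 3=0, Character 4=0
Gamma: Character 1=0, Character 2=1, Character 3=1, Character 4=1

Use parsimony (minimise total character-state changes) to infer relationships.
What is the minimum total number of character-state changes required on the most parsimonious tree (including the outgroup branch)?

4

Character polarity is set by the outgroup: the derived state is whichever differs from the outgroup's state, so for Character 1 the derived state is '0', and for the remaining characters it is '1'.
Character 1 (derived state '0') is shared by Delta, Epsilon, Gamma, and Zeta — a synapomorphy uniting that clade.
Only Delta, Epsilon, and Gamma show the derived state '1' for Character 2, supporting them as a clade.
Only Delta and Gamma show the derived state '1' for Character 3, supporting them as a clade.
All ingroup taxa share the derived state '1' for Character 4; it defines the ingroup but does not resolve relationships within it.
Most parsimonious ingroup topology: ((Zeta,(Epsilon,(Gamma,Delta))),Theta).
Changes per character on this tree: Character 1: 1; Character 2: 1; Character 3: 1; Character 4: 1.
Total = 4.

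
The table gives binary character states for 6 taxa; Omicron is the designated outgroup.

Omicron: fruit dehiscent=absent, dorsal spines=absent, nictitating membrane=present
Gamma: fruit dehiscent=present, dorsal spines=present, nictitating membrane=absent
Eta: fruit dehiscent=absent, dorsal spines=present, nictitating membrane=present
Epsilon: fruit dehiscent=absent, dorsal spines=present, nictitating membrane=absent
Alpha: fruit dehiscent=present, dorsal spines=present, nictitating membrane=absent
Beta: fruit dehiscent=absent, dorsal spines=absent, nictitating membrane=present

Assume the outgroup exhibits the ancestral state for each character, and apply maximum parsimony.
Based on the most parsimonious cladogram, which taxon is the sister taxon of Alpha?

Gamma

Character polarity is set by the outgroup: the derived state is whichever differs from the outgroup's state, so for nictitating membrane the derived state is 'absent', and for the remaining characters it is 'present'.
Only Alpha and Gamma show the derived state 'present' for fruit dehiscent, supporting them as a clade.
dorsal spines (derived state 'present') is shared by Alpha, Epsilon, Eta, and Gamma — a synapomorphy uniting that clade.
nictitating membrane (derived state 'absent') is shared by Alpha, Epsilon, and Gamma — a synapomorphy uniting that clade.
Most parsimonious ingroup topology: ((((Gamma,Alpha),Epsilon),Eta),Beta).
Alpha and Gamma form a cherry on this tree, so they are sister taxa.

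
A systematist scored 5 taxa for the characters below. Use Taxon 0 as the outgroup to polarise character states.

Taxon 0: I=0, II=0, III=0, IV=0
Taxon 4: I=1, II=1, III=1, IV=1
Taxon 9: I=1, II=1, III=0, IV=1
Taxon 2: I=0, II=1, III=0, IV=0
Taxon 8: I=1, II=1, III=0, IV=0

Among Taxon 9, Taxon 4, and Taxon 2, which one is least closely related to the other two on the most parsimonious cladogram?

Taxon 2

The outgroup has state '0' for every character, so '1' is the derived state throughout.
I: derived state '1' in Taxon 4, Taxon 8, and Taxon 9 only — synapomorphy for {Taxon 4, Taxon 8, Taxon 9}.
All ingroup taxa share the derived state '1' for II; it defines the ingroup but does not resolve relationships within it.
III: derived state '1' in Taxon 4 only — an autapomorphy, so it tells us nothing about relationships among taxa.
IV (derived state '1') is shared by Taxon 4 and Taxon 9 — a synapomorphy uniting that clade.
Most parsimonious ingroup topology: (((Taxon 4,Taxon 9),Taxon 8),Taxon 2).
Taxon 4 and Taxon 9 share a more recent common ancestor with each other than either does with Taxon 2, so Taxon 2 is the least closely related of the three.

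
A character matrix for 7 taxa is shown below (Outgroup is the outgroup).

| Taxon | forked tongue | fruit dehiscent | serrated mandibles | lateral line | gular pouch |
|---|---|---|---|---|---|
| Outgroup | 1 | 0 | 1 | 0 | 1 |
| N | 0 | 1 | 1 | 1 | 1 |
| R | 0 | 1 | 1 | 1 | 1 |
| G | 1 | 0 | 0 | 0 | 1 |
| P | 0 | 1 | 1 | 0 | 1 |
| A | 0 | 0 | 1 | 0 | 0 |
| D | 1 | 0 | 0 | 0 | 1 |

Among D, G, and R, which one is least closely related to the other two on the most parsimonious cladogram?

Character polarity is set by the outgroup: the derived state is whichever differs from the outgroup's state, so for forked tongue, serrated mandibles, gular pouch the derived state is '0', and for the remaining characters it is '1'.
forked tongue: derived state '0' in A, N, P, and R only — synapomorphy for {A, N, P, R}.
fruit dehiscent (derived state '1') is shared by N, P, and R — a synapomorphy uniting that clade.
serrated mandibles: derived state '0' in D and G only — synapomorphy for {D, G}.
lateral line: derived state '1' in N and R only — synapomorphy for {N, R}.
gular pouch: derived state '0' in A only — an autapomorphy, so it tells us nothing about relationships among taxa.
Most parsimonious ingroup topology: ((((N,R),P),A),(G,D)).
G and D share a more recent common ancestor with each other than either does with R, so R is the least closely related of the three.

R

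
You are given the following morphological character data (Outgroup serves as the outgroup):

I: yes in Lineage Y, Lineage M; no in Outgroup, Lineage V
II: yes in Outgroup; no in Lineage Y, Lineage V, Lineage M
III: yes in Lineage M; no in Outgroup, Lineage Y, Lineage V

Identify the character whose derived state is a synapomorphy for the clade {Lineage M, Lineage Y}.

Character polarity is set by the outgroup: the derived state is whichever differs from the outgroup's state, so for II the derived state is 'no', and for the remaining characters it is 'yes'.
Only Lineage M and Lineage Y show the derived state 'yes' for I, supporting them as a clade.
All ingroup taxa share the derived state 'no' for II; it defines the ingroup but does not resolve relationships within it.
III (derived state 'yes') is unique to Lineage M (autapomorphy; uninformative for grouping).
Most parsimonious ingroup topology: ((Lineage Y,Lineage M),Lineage V).
The clade {Lineage M, Lineage Y} is supported by I: its derived state 'yes' occurs in exactly those taxa and in no other taxon (including the outgroup).

I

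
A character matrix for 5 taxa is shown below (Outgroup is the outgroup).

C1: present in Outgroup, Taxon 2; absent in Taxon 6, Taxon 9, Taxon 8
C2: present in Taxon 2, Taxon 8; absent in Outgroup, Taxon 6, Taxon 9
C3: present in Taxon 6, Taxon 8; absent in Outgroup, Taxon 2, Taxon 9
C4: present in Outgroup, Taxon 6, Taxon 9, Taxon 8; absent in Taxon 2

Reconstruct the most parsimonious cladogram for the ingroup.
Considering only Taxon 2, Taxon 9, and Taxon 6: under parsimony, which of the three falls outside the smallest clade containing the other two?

Character polarity is set by the outgroup: the derived state is whichever differs from the outgroup's state, so for C1, C4 the derived state is 'absent', and for the remaining characters it is 'present'.
C1: derived state 'absent' in Taxon 6, Taxon 8, and Taxon 9 only — synapomorphy for {Taxon 6, Taxon 8, Taxon 9}.
C2 groups Taxon 2 and Taxon 8, which is incompatible with the clades supported by the remaining characters; treating it as convergent (homoplasy) costs fewer steps than any alternative tree.
C3 (derived state 'present') is shared by Taxon 6 and Taxon 8 — a synapomorphy uniting that clade.
C4: derived state 'absent' in Taxon 2 only — an autapomorphy, so it tells us nothing about relationships among taxa.
Most parsimonious ingroup topology: (((Taxon 6,Taxon 8),Taxon 9),Taxon 2).
Taxon 6 and Taxon 9 share a more recent common ancestor with each other than either does with Taxon 2, so Taxon 2 is the least closely related of the three.

Taxon 2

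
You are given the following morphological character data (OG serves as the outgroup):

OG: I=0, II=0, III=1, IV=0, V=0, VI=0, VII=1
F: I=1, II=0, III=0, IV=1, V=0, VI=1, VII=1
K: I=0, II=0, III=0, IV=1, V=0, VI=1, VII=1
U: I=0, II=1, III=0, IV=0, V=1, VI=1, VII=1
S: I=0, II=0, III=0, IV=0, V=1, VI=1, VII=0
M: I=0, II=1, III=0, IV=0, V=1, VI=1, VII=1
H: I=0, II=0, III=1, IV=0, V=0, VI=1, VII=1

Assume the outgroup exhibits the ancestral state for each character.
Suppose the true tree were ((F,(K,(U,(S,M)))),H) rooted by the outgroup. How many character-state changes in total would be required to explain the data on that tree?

Map each character onto ((F,(K,(U,(S,M)))),H) (rooted by OG) and count the minimum state changes it requires (Fitch parsimony):
I: 1; II: 2; III: 1; IV: 2; V: 1; VI: 1; VII: 1.
Total tree length = 9.

9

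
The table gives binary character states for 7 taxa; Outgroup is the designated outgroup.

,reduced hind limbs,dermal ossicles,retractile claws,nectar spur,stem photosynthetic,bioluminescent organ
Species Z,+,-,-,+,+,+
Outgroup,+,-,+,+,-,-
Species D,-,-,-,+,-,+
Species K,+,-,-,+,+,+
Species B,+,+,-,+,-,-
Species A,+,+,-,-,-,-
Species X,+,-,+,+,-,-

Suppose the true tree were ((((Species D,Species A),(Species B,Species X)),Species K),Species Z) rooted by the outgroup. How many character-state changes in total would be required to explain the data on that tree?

Map each character onto ((((Species D,Species A),(Species B,Species X)),Species K),Species Z) (rooted by Outgroup) and count the minimum state changes it requires (Fitch parsimony):
reduced hind limbs: 1; dermal ossicles: 2; retractile claws: 2; nectar spur: 1; stem photosynthetic: 2; bioluminescent organ: 3.
Total tree length = 11.

11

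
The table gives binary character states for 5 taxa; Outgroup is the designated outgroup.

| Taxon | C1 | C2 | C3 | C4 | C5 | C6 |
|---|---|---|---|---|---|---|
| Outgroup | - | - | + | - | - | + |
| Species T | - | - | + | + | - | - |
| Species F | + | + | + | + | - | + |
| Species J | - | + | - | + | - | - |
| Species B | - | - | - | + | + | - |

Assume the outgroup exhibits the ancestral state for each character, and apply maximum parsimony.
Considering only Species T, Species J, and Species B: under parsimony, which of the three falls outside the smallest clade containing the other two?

Species T

Character polarity is set by the outgroup: the derived state is whichever differs from the outgroup's state, so for C3, C6 the derived state is '-', and for the remaining characters it is '+'.
C1: derived state '+' in Species F only — an autapomorphy, so it tells us nothing about relationships among taxa.
C2 (state '+') occurs in Species F and Species J but conflicts with the nesting implied by the other characters — most parsimoniously interpreted as homoplasy.
C3 (derived state '-') is shared by Species B and Species J — a synapomorphy uniting that clade.
C4 (derived state '+') is shared by all ingroup taxa — unites the whole ingroup.
C5 (derived state '+') is unique to Species B (autapomorphy; uninformative for grouping).
C6 (derived state '-') is shared by Species B, Species J, and Species T — a synapomorphy uniting that clade.
Most parsimonious ingroup topology: ((Species T,(Species J,Species B)),Species F).
Species B and Species J share a more recent common ancestor with each other than either does with Species T, so Species T is the least closely related of the three.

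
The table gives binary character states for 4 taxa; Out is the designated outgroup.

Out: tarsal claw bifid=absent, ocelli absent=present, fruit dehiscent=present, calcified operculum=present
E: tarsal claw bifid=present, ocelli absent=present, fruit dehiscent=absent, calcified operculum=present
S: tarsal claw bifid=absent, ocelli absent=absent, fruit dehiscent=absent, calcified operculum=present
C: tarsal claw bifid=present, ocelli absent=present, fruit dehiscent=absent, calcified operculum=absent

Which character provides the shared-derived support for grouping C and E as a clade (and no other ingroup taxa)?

tarsal claw bifid

Character polarity is set by the outgroup: the derived state is whichever differs from the outgroup's state, so for ocelli absent, fruit dehiscent, calcified operculum the derived state is 'absent', and for the remaining characters it is 'present'.
tarsal claw bifid: derived state 'present' in C and E only — synapomorphy for {C, E}.
ocelli absent (derived state 'absent') is unique to S (autapomorphy; uninformative for grouping).
All ingroup taxa share the derived state 'absent' for fruit dehiscent; it defines the ingroup but does not resolve relationships within it.
calcified operculum (derived state 'absent') is unique to C (autapomorphy; uninformative for grouping).
Most parsimonious ingroup topology: ((E,C),S).
The clade {C, E} is supported by tarsal claw bifid: its derived state 'present' occurs in exactly those taxa and in no other taxon (including the outgroup).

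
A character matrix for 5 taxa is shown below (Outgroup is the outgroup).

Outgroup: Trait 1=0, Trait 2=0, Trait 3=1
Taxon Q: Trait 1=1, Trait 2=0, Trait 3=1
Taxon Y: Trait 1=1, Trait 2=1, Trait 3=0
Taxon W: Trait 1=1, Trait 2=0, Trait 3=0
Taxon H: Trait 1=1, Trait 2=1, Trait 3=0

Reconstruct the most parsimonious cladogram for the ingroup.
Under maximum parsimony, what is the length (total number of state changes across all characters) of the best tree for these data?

3

Character polarity is set by the outgroup: the derived state is whichever differs from the outgroup's state, so for Trait 3 the derived state is '0', and for the remaining characters it is '1'.
All ingroup taxa share the derived state '1' for Trait 1; it defines the ingroup but does not resolve relationships within it.
Trait 2: derived state '1' in Taxon H and Taxon Y only — synapomorphy for {Taxon H, Taxon Y}.
Only Taxon H, Taxon W, and Taxon Y show the derived state '0' for Trait 3, supporting them as a clade.
Most parsimonious ingroup topology: (Taxon Q,((Taxon Y,Taxon H),Taxon W)).
Changes per character on this tree: Trait 1: 1; Trait 2: 1; Trait 3: 1.
Total = 3.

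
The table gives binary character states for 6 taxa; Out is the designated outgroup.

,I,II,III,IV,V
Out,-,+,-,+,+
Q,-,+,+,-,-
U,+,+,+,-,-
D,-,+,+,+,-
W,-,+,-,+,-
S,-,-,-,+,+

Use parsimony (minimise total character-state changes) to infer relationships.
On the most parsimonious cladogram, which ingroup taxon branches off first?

S

Character polarity is set by the outgroup: the derived state is whichever differs from the outgroup's state, so for II, IV, V the derived state is '-', and for the remaining characters it is '+'.
I: derived state '+' in U only — an autapomorphy, so it tells us nothing about relationships among taxa.
II: derived state '-' in S only — an autapomorphy, so it tells us nothing about relationships among taxa.
III: derived state '+' in D, Q, and U only — synapomorphy for {D, Q, U}.
IV (derived state '-') is shared by Q and U — a synapomorphy uniting that clade.
V (derived state '-') is shared by D, Q, U, and W — a synapomorphy uniting that clade.
Most parsimonious ingroup topology: ((((Q,U),D),W),S).
S is sister to the clade containing all other ingroup taxa, so it is the earliest-diverging (most basal) ingroup lineage.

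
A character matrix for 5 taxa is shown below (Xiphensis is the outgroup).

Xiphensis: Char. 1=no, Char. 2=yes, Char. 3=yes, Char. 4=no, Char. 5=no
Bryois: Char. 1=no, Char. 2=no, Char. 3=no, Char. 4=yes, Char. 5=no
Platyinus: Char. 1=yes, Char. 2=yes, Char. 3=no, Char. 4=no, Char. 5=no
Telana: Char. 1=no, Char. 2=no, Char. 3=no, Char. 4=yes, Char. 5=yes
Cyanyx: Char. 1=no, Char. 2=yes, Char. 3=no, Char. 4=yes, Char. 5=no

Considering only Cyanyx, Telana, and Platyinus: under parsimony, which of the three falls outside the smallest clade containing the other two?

Character polarity is set by the outgroup: the derived state is whichever differs from the outgroup's state, so for Char. 2, Char. 3 the derived state is 'no', and for the remaining characters it is 'yes'.
Char. 1 (derived state 'yes') is unique to Platyinus (autapomorphy; uninformative for grouping).
Char. 2 (derived state 'no') is shared by Bryois and Telana — a synapomorphy uniting that clade.
All ingroup taxa share the derived state 'no' for Char. 3; it defines the ingroup but does not resolve relationships within it.
Char. 4: derived state 'yes' in Bryois, Cyanyx, and Telana only — synapomorphy for {Bryois, Cyanyx, Telana}.
Char. 5 (derived state 'yes') is unique to Telana (autapomorphy; uninformative for grouping).
Most parsimonious ingroup topology: (((Bryois,Telana),Cyanyx),Platyinus).
Cyanyx and Telana share a more recent common ancestor with each other than either does with Platyinus, so Platyinus is the least closely related of the three.

Platyinus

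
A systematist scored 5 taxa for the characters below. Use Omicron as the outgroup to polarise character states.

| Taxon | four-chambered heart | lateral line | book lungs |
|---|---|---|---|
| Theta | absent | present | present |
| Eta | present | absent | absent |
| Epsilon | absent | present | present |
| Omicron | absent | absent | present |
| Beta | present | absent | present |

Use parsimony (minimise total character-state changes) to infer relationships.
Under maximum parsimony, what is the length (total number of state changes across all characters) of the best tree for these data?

3

Character polarity is set by the outgroup: the derived state is whichever differs from the outgroup's state, so for book lungs the derived state is 'absent', and for the remaining characters it is 'present'.
four-chambered heart (derived state 'present') is shared by Beta and Eta — a synapomorphy uniting that clade.
Only Epsilon and Theta show the derived state 'present' for lateral line, supporting them as a clade.
book lungs (derived state 'absent') is unique to Eta (autapomorphy; uninformative for grouping).
Most parsimonious ingroup topology: ((Epsilon,Theta),(Beta,Eta)).
Changes per character on this tree: four-chambered heart: 1; lateral line: 1; book lungs: 1.
Total = 3.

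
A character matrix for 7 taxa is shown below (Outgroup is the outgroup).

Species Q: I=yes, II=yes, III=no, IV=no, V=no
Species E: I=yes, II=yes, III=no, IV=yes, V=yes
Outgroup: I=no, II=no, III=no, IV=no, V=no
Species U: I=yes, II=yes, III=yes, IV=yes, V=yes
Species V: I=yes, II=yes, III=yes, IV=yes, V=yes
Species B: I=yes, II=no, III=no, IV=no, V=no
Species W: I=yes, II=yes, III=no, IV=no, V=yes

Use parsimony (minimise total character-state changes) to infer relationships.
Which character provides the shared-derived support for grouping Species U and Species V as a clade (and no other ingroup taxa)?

III

The outgroup has state 'no' for every character, so 'yes' is the derived state throughout.
All ingroup taxa share the derived state 'yes' for I; it defines the ingroup but does not resolve relationships within it.
II (derived state 'yes') is shared by Species E, Species Q, Species U, Species V, and Species W — a synapomorphy uniting that clade.
Only Species U and Species V show the derived state 'yes' for III, supporting them as a clade.
Only Species E, Species U, and Species V show the derived state 'yes' for IV, supporting them as a clade.
Only Species E, Species U, Species V, and Species W show the derived state 'yes' for V, supporting them as a clade.
Most parsimonious ingroup topology: (((((Species V,Species U),Species E),Species W),Species Q),Species B).
The clade {Species U, Species V} is supported by III: its derived state 'yes' occurs in exactly those taxa and in no other taxon (including the outgroup).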